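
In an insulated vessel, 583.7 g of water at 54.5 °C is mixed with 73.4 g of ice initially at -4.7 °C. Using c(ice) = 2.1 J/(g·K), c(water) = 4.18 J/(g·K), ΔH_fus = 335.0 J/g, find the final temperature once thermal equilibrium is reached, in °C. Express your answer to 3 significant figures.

Heat to bring ice to 0 °C and melt it: q₁ = 73.4×2.1×4.7 + 73.4×335.0 = 25313 J
Heat the water can supply cooling to 0 °C: 583.7×4.18×54.5 = 132973 J > q₁, so all ice melts.
Energy balance: 583.7×4.18×(54.5 − T) = 25313 + 73.4×4.18×(T − 0)
2439.866(54.5 − T) = 25313 + 306.812 T
132973 − 25313 = 2746.678 T
T = 107660 / 2746.678 = 39.20 °C

T_f = 39.2 °C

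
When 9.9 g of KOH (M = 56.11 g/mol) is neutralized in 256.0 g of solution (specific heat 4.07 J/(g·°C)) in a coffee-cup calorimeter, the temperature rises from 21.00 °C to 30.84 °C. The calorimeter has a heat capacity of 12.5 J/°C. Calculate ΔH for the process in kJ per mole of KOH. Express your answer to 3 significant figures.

ΔH = -58.8 kJ/mol

|ΔT| = |30.84 − 21.00| = 9.84 °C
|q_surr| = (256.0 × 4.07 + 12.5) × 9.84 = 1054.42 × 9.84 = 10380 J
n(KOH) = 9.9 / 56.11 = 0.1764 mol
Temperature rose, so q_rxn = −|q_surr| = -10.38 kJ
ΔH = q_rxn / n = -58.84 kJ/mol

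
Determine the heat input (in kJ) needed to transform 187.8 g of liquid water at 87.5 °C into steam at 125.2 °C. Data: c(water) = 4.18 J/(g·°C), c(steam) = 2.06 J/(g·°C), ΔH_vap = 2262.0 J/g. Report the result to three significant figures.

q1 (heat water 87.5→100.0 °C): 187.8 × 4.18 × 12.5 = 9813 J
q2 (vaporize at 100 °C): 187.8 × 2262.0 = 424804 J
q3 (heat steam 100.0→125.2 °C): 187.8 × 2.06 × 25.2 = 9749 J
Total: 9813 + 424804 + 9749 = 444366 J = 444 kJ

q = 444 kJ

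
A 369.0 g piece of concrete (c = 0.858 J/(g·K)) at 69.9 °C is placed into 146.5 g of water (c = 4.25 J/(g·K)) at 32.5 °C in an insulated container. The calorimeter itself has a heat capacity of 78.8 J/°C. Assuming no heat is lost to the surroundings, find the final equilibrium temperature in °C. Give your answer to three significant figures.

Heat lost by concrete = heat gained by water + calorimeter.
(369.0)(0.858)(69.9 − T) = [(146.5)(4.25) + 78.8](T − 32.5)
316.602 (69.9 − T) = 701.425 (T − 32.5)
22130 − 316.602 T = 701.425 T − 22796
44926 = 1018.027 T
T = 44.13 °C

T_f = 44.1 °C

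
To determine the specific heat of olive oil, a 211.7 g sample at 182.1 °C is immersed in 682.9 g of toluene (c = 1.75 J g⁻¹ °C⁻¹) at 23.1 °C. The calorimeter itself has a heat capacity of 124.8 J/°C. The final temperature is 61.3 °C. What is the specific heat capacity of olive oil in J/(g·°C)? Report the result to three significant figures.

c = 1.97 J/(g·°C)

q_gained = (682.9 × 1.75 + 124.8) × (61.3 − 23.1) = 50420 J
q_lost = 211.7 × c × (182.1 − 61.3) = 25573.36 c
Set equal: c = 50420 / 25573.36 = 1.97 J/(g·°C)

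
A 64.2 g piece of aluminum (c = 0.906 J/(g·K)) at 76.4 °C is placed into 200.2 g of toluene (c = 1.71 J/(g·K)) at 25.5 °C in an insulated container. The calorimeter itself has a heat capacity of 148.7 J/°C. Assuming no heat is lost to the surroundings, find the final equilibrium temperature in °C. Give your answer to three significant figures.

T_f = 30.9 °C

Heat lost by aluminum = heat gained by toluene + calorimeter.
(64.2)(0.906)(76.4 − T) = [(200.2)(1.71) + 148.7](T − 25.5)
58.1652 (76.4 − T) = 491.042 (T − 25.5)
4443.8 − 58.1652 T = 491.042 T − 12522
16965.8 = 549.2072 T
T = 30.89 °C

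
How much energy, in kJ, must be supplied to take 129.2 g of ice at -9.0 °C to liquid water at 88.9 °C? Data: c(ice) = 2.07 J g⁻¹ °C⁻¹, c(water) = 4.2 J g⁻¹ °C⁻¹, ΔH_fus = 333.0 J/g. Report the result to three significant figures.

q = 93.7 kJ

q1 (heat ice -9.0→0.0 °C): 129.2 × 2.07 × 9.0 = 2407 J
q2 (melt at 0 °C): 129.2 × 333.0 = 43024 J
q3 (heat water 0.0→88.9 °C): 129.2 × 4.2 × 88.9 = 48241 J
Total: 2407 + 43024 + 48241 = 93672 J = 93.7 kJ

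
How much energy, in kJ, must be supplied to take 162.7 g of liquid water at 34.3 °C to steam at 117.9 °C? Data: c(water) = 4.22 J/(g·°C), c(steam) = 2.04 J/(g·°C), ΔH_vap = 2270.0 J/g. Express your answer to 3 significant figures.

q = 420 kJ

q1 (heat water 34.3→100.0 °C): 162.7 × 4.22 × 65.7 = 45109 J
q2 (vaporize at 100 °C): 162.7 × 2270.0 = 369329 J
q3 (heat steam 100.0→117.9 °C): 162.7 × 2.04 × 17.9 = 5941 J
Total: 45109 + 369329 + 5941 = 420379 J = 420 kJ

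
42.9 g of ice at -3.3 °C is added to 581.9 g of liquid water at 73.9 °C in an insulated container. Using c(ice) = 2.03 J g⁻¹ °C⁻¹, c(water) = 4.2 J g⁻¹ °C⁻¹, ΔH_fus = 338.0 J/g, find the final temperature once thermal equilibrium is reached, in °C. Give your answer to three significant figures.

Heat to bring ice to 0 °C and melt it: q₁ = 42.9×2.03×3.3 + 42.9×338.0 = 14788 J
Heat the water can supply cooling to 0 °C: 581.9×4.2×73.9 = 180610 J > q₁, so all ice melts.
Energy balance: 581.9×4.2×(73.9 − T) = 14788 + 42.9×4.2×(T − 0)
2443.98(73.9 − T) = 14788 + 180.18 T
180610 − 14788 = 2624.16 T
T = 165822 / 2624.16 = 63.19 °C

T_f = 63.2 °C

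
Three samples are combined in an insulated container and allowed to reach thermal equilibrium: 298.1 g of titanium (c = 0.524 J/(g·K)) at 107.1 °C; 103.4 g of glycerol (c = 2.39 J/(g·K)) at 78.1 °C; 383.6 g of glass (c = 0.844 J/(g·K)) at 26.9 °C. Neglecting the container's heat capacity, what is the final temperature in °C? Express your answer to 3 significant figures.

T_f = 61.5 °C

Σ mᵢcᵢ(T − Tᵢ) = 0  ⇒  T = Σ mᵢcᵢTᵢ / Σ mᵢcᵢ
Σ mᵢcᵢ = 298.1×0.524 + 103.4×2.39 + 383.6×0.844 = 727.0888
Σ mᵢcᵢTᵢ = 156.2044×107.1 + 247.126×78.1 + 323.7584×26.9 = 44739
T = 44739 / 727.0888 = 61.53 °C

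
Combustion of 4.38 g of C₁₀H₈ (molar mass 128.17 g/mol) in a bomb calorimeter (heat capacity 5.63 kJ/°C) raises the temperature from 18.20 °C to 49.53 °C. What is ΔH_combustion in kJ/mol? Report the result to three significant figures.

ΔH = -5160 kJ/mol

ΔT = 49.53 − 18.20 = 31.33 °C
q_cal = C_cal × ΔT = 5.63 × 31.33 = 176.3879 kJ
n = 4.38 / 128.17 = 0.03417 mol
q_rxn = −q_cal = -176.3879 kJ
ΔH = -176.3879 / 0.03417 = -5162 kJ/mol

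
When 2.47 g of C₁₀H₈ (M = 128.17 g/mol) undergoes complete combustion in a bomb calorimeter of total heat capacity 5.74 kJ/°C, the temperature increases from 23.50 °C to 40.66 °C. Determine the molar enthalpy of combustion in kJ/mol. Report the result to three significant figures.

ΔT = 40.66 − 23.50 = 17.16 °C
q_cal = C_cal × ΔT = 5.74 × 17.16 = 98.4984 kJ
n = 2.47 / 128.17 = 0.01927 mol
q_rxn = −q_cal = -98.4984 kJ
ΔH = -98.4984 / 0.01927 = -5111 kJ/mol

ΔH = -5110 kJ/mol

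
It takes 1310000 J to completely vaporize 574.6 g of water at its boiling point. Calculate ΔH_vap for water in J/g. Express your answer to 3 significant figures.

ΔH_vap = 2280 J/g

ΔH_vap = q / m = 1310000 / 574.6 = 2280 J/g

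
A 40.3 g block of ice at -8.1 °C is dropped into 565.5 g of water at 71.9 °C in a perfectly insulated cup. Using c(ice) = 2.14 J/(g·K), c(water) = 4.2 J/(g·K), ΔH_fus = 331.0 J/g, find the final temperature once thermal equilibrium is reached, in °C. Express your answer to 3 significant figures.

Heat to bring ice to 0 °C and melt it: q₁ = 40.3×2.14×8.1 + 40.3×331.0 = 14038 J
Heat the water can supply cooling to 0 °C: 565.5×4.2×71.9 = 170770 J > q₁, so all ice melts.
Energy balance: 565.5×4.2×(71.9 − T) = 14038 + 40.3×4.2×(T − 0)
2375.1(71.9 − T) = 14038 + 169.26 T
170770 − 14038 = 2544.36 T
T = 156732 / 2544.36 = 61.60 °C

T_f = 61.6 °C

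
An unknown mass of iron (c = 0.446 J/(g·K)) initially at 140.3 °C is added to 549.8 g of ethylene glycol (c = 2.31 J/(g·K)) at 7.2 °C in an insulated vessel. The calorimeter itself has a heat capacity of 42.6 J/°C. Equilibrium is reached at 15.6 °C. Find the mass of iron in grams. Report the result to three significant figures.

q_gained = (549.8 × 2.31 + 42.6) × (15.6 − 7.2) = 11030 J
q_lost = m × 0.446 × (140.3 − 15.6) = 55.6162 m
m = 11030 / 55.6162 = 198 g

m = 198 g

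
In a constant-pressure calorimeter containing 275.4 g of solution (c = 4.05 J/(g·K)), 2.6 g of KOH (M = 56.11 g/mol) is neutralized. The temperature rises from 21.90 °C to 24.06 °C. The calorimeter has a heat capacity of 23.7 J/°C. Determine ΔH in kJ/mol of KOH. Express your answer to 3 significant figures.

ΔH = -53.1 kJ/mol

|ΔT| = |24.06 − 21.90| = 2.16 °C
|q_surr| = (275.4 × 4.05 + 23.7) × 2.16 = 1139.07 × 2.16 = 2460 J
n(KOH) = 2.6 / 56.11 = 0.04634 mol
Temperature rose, so q_rxn = −|q_surr| = -2.460 kJ
ΔH = q_rxn / n = -53.09 kJ/mol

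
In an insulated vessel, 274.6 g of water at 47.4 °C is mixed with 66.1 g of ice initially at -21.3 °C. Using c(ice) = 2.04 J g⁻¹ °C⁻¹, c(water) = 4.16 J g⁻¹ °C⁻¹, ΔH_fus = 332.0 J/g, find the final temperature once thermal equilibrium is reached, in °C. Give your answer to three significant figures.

Heat to bring ice to 0 °C and melt it: q₁ = 66.1×2.04×21.3 + 66.1×332.0 = 24817 J
Heat the water can supply cooling to 0 °C: 274.6×4.16×47.4 = 54146.7 J > q₁, so all ice melts.
Energy balance: 274.6×4.16×(47.4 − T) = 24817 + 66.1×4.16×(T − 0)
1142.336(47.4 − T) = 24817 + 274.976 T
54146.7 − 24817 = 1417.312 T
T = 29329.7 / 1417.312 = 20.69 °C

T_f = 20.7 °C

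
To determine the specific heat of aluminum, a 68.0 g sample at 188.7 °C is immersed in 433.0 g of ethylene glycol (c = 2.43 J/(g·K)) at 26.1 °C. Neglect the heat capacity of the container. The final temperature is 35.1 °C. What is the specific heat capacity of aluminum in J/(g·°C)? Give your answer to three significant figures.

q_gained = (433.0 × 2.43) × (35.1 − 26.1) = 9470 J
q_lost = 68.0 × c × (188.7 − 35.1) = 10444.8 c
Set equal: c = 9470 / 10444.8 = 0.907 J/(g·°C)

c = 0.907 J/(g·°C)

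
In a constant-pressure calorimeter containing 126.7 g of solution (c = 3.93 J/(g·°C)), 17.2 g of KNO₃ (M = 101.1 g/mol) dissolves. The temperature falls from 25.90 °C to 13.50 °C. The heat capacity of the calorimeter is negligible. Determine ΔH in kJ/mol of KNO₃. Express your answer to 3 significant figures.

|ΔT| = |13.50 − 25.90| = 12.40 °C
|q_surr| = (126.7 × 3.93) × 12.40 = 497.931 × 12.40 = 6174 J
n(KNO₃) = 17.2 / 101.1 = 0.1701 mol
Temperature fell, so q_rxn = +|q_surr| = 6.174 kJ
ΔH = q_rxn / n = 36.30 kJ/mol

ΔH = 36.3 kJ/mol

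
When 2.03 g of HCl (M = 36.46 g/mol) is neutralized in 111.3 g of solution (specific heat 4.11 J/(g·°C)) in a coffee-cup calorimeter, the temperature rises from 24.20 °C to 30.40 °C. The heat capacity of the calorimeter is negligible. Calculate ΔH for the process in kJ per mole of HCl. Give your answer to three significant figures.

|ΔT| = |30.40 − 24.20| = 6.20 °C
|q_surr| = (111.3 × 4.11) × 6.20 = 457.443 × 6.20 = 2836 J
n(HCl) = 2.03 / 36.46 = 0.05568 mol
Temperature rose, so q_rxn = −|q_surr| = -2.836 kJ
ΔH = q_rxn / n = -50.93 kJ/mol

ΔH = -50.9 kJ/mol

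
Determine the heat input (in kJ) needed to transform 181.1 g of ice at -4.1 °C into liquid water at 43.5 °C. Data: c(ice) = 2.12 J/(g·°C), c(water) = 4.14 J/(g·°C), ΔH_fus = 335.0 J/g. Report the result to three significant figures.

q = 94.9 kJ

q1 (heat ice -4.1→0.0 °C): 181.1 × 2.12 × 4.1 = 1574 J
q2 (melt at 0 °C): 181.1 × 335.0 = 60669 J
q3 (heat water 0.0→43.5 °C): 181.1 × 4.14 × 43.5 = 32614 J
Total: 1574 + 60669 + 32614 = 94857 J = 94.9 kJ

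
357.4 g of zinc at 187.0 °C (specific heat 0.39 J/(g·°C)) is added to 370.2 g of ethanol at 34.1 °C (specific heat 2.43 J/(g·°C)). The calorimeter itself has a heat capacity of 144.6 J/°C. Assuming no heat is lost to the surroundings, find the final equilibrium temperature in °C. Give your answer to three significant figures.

Heat lost by zinc = heat gained by ethanol + calorimeter.
(357.4)(0.39)(187.0 − T) = [(370.2)(2.43) + 144.6](T − 34.1)
139.386 (187.0 − T) = 1044.186 (T − 34.1)
26065 − 139.386 T = 1044.186 T − 35607
61672 = 1183.572 T
T = 52.11 °C

T_f = 52.1 °C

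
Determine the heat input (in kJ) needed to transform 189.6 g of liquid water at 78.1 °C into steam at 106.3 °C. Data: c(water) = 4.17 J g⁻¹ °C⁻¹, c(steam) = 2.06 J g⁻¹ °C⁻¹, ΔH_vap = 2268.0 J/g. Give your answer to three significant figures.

q1 (heat water 78.1→100.0 °C): 189.6 × 4.17 × 21.9 = 17315 J
q2 (vaporize at 100 °C): 189.6 × 2268.0 = 430013 J
q3 (heat steam 100.0→106.3 °C): 189.6 × 2.06 × 6.3 = 2461 J
Total: 17315 + 430013 + 2461 = 449789 J = 450 kJ

q = 450 kJ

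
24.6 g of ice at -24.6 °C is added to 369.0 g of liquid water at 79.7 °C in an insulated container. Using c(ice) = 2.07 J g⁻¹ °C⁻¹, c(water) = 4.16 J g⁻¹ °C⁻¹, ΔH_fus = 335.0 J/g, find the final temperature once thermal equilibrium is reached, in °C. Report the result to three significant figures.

T_f = 68.9 °C

Heat to bring ice to 0 °C and melt it: q₁ = 24.6×2.07×24.6 + 24.6×335.0 = 9493.7 J
Heat the water can supply cooling to 0 °C: 369.0×4.16×79.7 = 122343 J > q₁, so all ice melts.
Energy balance: 369.0×4.16×(79.7 − T) = 9493.7 + 24.6×4.16×(T − 0)
1535.04(79.7 − T) = 9493.7 + 102.336 T
122343 − 9493.7 = 1637.376 T
T = 112849.3 / 1637.376 = 68.92 °C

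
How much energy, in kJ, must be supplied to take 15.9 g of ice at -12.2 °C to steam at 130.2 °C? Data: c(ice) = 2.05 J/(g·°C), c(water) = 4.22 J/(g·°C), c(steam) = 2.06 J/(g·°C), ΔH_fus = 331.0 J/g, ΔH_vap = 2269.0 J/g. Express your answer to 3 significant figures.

q1 (heat ice -12.2→0.0 °C): 15.9 × 2.05 × 12.2 = 398 J
q2 (melt at 0 °C): 15.9 × 331.0 = 5263 J
q3 (heat water 0.0→100.0 °C): 15.9 × 4.22 × 100.0 = 6710 J
q4 (vaporize at 100 °C): 15.9 × 2269.0 = 36077 J
q5 (heat steam 100.0→130.2 °C): 15.9 × 2.06 × 30.2 = 989 J
Total: 398 + 5263 + 6710 + 36077 + 989 = 49437 J = 49.4 kJ

q = 49.4 kJ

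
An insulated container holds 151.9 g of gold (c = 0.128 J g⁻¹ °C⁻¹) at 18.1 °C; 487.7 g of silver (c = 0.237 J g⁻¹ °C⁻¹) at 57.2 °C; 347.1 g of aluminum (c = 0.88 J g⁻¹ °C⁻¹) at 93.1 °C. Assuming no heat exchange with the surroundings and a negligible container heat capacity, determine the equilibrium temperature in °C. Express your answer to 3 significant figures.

T_f = 80.4 °C

Σ mᵢcᵢ(T − Tᵢ) = 0  ⇒  T = Σ mᵢcᵢTᵢ / Σ mᵢcᵢ
Σ mᵢcᵢ = 151.9×0.128 + 487.7×0.237 + 347.1×0.88 = 440.4761
Σ mᵢcᵢTᵢ = 19.4432×18.1 + 115.5849×57.2 + 305.448×93.1 = 35401
T = 35401 / 440.4761 = 80.37 °C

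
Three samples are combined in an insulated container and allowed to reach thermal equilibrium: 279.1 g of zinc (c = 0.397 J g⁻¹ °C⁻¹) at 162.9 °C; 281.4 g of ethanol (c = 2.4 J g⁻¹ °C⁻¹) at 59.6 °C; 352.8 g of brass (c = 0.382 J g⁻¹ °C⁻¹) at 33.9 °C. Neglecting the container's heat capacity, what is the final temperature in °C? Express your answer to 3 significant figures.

Σ mᵢcᵢ(T − Tᵢ) = 0  ⇒  T = Σ mᵢcᵢTᵢ / Σ mᵢcᵢ
Σ mᵢcᵢ = 279.1×0.397 + 281.4×2.4 + 352.8×0.382 = 920.9323
Σ mᵢcᵢTᵢ = 110.8027×162.9 + 675.36×59.6 + 134.7696×33.9 = 62870
T = 62870 / 920.9323 = 68.27 °C

T_f = 68.3 °C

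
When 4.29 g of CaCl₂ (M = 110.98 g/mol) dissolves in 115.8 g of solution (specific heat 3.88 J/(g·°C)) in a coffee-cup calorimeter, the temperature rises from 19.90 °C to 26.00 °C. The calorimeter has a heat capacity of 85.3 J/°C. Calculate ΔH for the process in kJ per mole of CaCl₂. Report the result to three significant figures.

|ΔT| = |26.00 − 19.90| = 6.10 °C
|q_surr| = (115.8 × 3.88 + 85.3) × 6.10 = 534.604 × 6.10 = 3261 J
n(CaCl₂) = 4.29 / 110.98 = 0.03866 mol
Temperature rose, so q_rxn = −|q_surr| = -3.261 kJ
ΔH = q_rxn / n = -84.35 kJ/mol

ΔH = -84.4 kJ/mol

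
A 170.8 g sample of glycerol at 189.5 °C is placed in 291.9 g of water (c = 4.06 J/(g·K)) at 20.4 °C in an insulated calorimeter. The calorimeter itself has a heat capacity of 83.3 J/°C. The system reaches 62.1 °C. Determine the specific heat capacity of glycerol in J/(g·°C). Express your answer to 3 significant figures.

c = 2.43 J/(g·°C)

q_gained = (291.9 × 4.06 + 83.3) × (62.1 − 20.4) = 52890 J
q_lost = 170.8 × c × (189.5 − 62.1) = 21759.92 c
Set equal: c = 52890 / 21759.92 = 2.43 J/(g·°C)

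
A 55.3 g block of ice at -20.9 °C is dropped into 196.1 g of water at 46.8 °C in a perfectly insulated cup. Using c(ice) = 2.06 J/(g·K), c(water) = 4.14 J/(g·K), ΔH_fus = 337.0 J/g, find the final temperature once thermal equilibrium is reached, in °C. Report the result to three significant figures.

T_f = 16.3 °C

Heat to bring ice to 0 °C and melt it: q₁ = 55.3×2.06×20.9 + 55.3×337.0 = 21017 J
Heat the water can supply cooling to 0 °C: 196.1×4.14×46.8 = 37994.8 J > q₁, so all ice melts.
Energy balance: 196.1×4.14×(46.8 − T) = 21017 + 55.3×4.14×(T − 0)
811.854(46.8 − T) = 21017 + 228.942 T
37994.8 − 21017 = 1040.796 T
T = 16977.8 / 1040.796 = 16.31 °C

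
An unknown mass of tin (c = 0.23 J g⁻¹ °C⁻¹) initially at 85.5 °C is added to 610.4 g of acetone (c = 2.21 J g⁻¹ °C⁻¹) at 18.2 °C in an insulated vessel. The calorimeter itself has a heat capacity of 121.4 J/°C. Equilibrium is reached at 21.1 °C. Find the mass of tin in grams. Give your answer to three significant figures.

m = 288 g

q_gained = (610.4 × 2.21 + 121.4) × (21.1 − 18.2) = 4264 J
q_lost = m × 0.23 × (85.5 − 21.1) = 14.812 m
m = 4264 / 14.812 = 288 g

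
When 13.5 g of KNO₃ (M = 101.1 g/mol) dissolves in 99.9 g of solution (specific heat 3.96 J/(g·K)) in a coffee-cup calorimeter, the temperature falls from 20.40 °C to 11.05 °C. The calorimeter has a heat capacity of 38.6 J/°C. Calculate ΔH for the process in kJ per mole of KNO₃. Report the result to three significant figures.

|ΔT| = |11.05 − 20.40| = 9.35 °C
|q_surr| = (99.9 × 3.96 + 38.6) × 9.35 = 434.204 × 9.35 = 4060 J
n(KNO₃) = 13.5 / 101.1 = 0.1335 mol
Temperature fell, so q_rxn = +|q_surr| = 4.060 kJ
ΔH = q_rxn / n = 30.41 kJ/mol

ΔH = 30.4 kJ/mol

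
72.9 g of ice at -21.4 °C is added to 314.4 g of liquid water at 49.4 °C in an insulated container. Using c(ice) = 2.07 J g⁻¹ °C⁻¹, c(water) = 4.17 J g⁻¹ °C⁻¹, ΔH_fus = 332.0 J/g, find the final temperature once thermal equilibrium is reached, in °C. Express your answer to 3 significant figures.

T_f = 23.1 °C

Heat to bring ice to 0 °C and melt it: q₁ = 72.9×2.07×21.4 + 72.9×332.0 = 27432 J
Heat the water can supply cooling to 0 °C: 314.4×4.17×49.4 = 64765.8 J > q₁, so all ice melts.
Energy balance: 314.4×4.17×(49.4 − T) = 27432 + 72.9×4.17×(T − 0)
1311.048(49.4 − T) = 27432 + 303.993 T
64765.8 − 27432 = 1615.041 T
T = 37333.8 / 1615.041 = 23.12 °C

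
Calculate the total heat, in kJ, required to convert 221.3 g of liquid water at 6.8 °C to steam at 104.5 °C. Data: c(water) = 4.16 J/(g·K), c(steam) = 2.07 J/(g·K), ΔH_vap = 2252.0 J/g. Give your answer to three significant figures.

q1 (heat water 6.8→100.0 °C): 221.3 × 4.16 × 93.2 = 85801 J
q2 (vaporize at 100 °C): 221.3 × 2252.0 = 498368 J
q3 (heat steam 100.0→104.5 °C): 221.3 × 2.07 × 4.5 = 2061 J
Total: 85801 + 498368 + 2061 = 586230 J = 586 kJ

q = 586 kJ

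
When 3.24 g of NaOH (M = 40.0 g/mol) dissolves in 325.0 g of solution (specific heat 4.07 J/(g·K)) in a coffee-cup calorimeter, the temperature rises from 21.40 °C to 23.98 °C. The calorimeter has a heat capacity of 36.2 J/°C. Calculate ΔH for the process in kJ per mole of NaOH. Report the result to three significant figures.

|ΔT| = |23.98 − 21.40| = 2.58 °C
|q_surr| = (325.0 × 4.07 + 36.2) × 2.58 = 1358.95 × 2.58 = 3506 J
n(NaOH) = 3.24 / 40.0 = 0.08100 mol
Temperature rose, so q_rxn = −|q_surr| = -3.506 kJ
ΔH = q_rxn / n = -43.28 kJ/mol

ΔH = -43.3 kJ/mol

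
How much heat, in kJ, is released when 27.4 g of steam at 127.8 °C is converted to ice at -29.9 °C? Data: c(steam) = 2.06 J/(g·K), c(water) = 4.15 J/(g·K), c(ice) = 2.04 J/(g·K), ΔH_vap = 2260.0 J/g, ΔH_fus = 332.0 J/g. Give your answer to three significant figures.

q1 (cool steam 127.8→100 °C): 27.4 × 2.06 × 27.8 = 1569 J
q2 (condense at 100 °C): 27.4 × 2260.0 = 61924 J
q3 (cool water 100→0 °C): 27.4 × 4.15 × 100.0 = 11371 J
q4 (freeze at 0 °C): 27.4 × 332.0 = 9097 J
q5 (cool ice 0→-29.9 °C): 27.4 × 2.04 × 29.9 = 1671 J
Total: 1569 + 61924 + 11371 + 9097 + 1671 = 85632 J = 85.6 kJ

q = 85.6 kJ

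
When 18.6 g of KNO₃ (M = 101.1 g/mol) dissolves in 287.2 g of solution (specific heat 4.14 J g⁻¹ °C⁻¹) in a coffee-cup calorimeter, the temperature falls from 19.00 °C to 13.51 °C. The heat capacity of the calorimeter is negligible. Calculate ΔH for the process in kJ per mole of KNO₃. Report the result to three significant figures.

|ΔT| = |13.51 − 19.00| = 5.49 °C
|q_surr| = (287.2 × 4.14) × 5.49 = 1189.008 × 5.49 = 6528 J
n(KNO₃) = 18.6 / 101.1 = 0.1840 mol
Temperature fell, so q_rxn = +|q_surr| = 6.528 kJ
ΔH = q_rxn / n = 35.48 kJ/mol

ΔH = 35.5 kJ/mol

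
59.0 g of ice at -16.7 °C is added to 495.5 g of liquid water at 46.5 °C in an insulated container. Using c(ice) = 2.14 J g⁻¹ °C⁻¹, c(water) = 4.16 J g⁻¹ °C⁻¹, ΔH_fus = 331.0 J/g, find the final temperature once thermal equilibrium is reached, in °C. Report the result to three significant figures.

T_f = 32.2 °C

Heat to bring ice to 0 °C and melt it: q₁ = 59.0×2.14×16.7 + 59.0×331.0 = 21638 J
Heat the water can supply cooling to 0 °C: 495.5×4.16×46.5 = 95849.5 J > q₁, so all ice melts.
Energy balance: 495.5×4.16×(46.5 − T) = 21638 + 59.0×4.16×(T − 0)
2061.28(46.5 − T) = 21638 + 245.44 T
95849.5 − 21638 = 2306.72 T
T = 74211.5 / 2306.72 = 32.17 °C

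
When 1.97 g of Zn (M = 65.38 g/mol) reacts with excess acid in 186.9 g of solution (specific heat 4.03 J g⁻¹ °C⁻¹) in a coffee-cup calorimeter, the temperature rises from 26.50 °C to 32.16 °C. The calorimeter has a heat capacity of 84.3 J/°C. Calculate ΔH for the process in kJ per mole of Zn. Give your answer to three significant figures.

ΔH = -157 kJ/mol

|ΔT| = |32.16 − 26.50| = 5.66 °C
|q_surr| = (186.9 × 4.03 + 84.3) × 5.66 = 837.507 × 5.66 = 4740 J
n(Zn) = 1.97 / 65.38 = 0.03013 mol
Temperature rose, so q_rxn = −|q_surr| = -4.740 kJ
ΔH = q_rxn / n = -157.3 kJ/mol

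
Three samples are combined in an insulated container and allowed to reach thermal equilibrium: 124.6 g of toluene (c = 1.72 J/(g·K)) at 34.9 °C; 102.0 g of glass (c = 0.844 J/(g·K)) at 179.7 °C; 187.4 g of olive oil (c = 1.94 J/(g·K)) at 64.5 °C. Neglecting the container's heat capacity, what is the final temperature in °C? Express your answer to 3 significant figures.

Σ mᵢcᵢ(T − Tᵢ) = 0  ⇒  T = Σ mᵢcᵢTᵢ / Σ mᵢcᵢ
Σ mᵢcᵢ = 124.6×1.72 + 102.0×0.844 + 187.4×1.94 = 663.956
Σ mᵢcᵢTᵢ = 214.312×34.9 + 86.088×179.7 + 363.556×64.5 = 46399
T = 46399 / 663.956 = 69.88 °C

T_f = 69.9 °C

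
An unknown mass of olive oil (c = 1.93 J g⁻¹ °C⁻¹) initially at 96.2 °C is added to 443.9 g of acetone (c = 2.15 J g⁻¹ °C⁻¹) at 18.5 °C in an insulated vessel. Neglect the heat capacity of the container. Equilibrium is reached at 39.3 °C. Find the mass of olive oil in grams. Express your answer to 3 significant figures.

q_gained = (443.9 × 2.15) × (39.3 − 18.5) = 19850 J
q_lost = m × 1.93 × (96.2 − 39.3) = 109.817 m
m = 19850 / 109.817 = 181 g

m = 181 g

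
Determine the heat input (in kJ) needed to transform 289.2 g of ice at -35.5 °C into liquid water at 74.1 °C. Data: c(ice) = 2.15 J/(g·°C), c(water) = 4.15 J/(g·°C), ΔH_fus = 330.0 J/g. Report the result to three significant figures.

q1 (heat ice -35.5→0.0 °C): 289.2 × 2.15 × 35.5 = 22073 J
q2 (melt at 0 °C): 289.2 × 330.0 = 95436 J
q3 (heat water 0.0→74.1 °C): 289.2 × 4.15 × 74.1 = 88933 J
Total: 22073 + 95436 + 88933 = 206442 J = 206 kJ

q = 206 kJ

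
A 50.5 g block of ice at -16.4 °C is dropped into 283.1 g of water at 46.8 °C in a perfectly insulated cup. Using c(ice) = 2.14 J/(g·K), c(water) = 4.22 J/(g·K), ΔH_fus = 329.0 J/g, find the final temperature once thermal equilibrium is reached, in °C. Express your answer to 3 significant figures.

T_f = 26.7 °C

Heat to bring ice to 0 °C and melt it: q₁ = 50.5×2.14×16.4 + 50.5×329.0 = 18387 J
Heat the water can supply cooling to 0 °C: 283.1×4.22×46.8 = 55911.1 J > q₁, so all ice melts.
Energy balance: 283.1×4.22×(46.8 − T) = 18387 + 50.5×4.22×(T − 0)
1194.682(46.8 − T) = 18387 + 213.11 T
55911.1 − 18387 = 1407.792 T
T = 37524.1 / 1407.792 = 26.65 °C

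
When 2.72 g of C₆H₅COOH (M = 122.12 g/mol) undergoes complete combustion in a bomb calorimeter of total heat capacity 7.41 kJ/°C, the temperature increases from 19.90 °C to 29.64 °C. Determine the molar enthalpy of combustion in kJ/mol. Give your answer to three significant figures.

ΔT = 29.64 − 19.90 = 9.74 °C
q_cal = C_cal × ΔT = 7.41 × 9.74 = 72.1734 kJ
n = 2.72 / 122.12 = 0.02227 mol
q_rxn = −q_cal = -72.1734 kJ
ΔH = -72.1734 / 0.02227 = -3241 kJ/mol

ΔH = -3240 kJ/mol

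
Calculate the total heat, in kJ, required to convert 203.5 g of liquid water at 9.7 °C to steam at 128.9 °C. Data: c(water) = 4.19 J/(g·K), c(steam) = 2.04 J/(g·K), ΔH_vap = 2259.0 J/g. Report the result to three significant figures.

q = 549 kJ

q1 (heat water 9.7→100.0 °C): 203.5 × 4.19 × 90.3 = 76996 J
q2 (vaporize at 100 °C): 203.5 × 2259.0 = 459707 J
q3 (heat steam 100.0→128.9 °C): 203.5 × 2.04 × 28.9 = 11998 J
Total: 76996 + 459707 + 11998 = 548701 J = 549 kJ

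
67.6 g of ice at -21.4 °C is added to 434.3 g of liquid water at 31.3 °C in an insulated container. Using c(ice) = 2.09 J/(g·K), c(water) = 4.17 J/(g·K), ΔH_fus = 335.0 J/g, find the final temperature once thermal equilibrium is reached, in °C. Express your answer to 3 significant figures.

T_f = 14.8 °C

Heat to bring ice to 0 °C and melt it: q₁ = 67.6×2.09×21.4 + 67.6×335.0 = 25669 J
Heat the water can supply cooling to 0 °C: 434.3×4.17×31.3 = 56685.3 J > q₁, so all ice melts.
Energy balance: 434.3×4.17×(31.3 − T) = 25669 + 67.6×4.17×(T − 0)
1811.031(31.3 − T) = 25669 + 281.892 T
56685.3 − 25669 = 2092.923 T
T = 31016.3 / 2092.923 = 14.82 °C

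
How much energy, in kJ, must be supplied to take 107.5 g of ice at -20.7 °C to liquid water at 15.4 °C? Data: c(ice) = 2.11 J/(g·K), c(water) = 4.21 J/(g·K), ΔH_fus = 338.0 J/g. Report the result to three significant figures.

q = 48.0 kJ

q1 (heat ice -20.7→0.0 °C): 107.5 × 2.11 × 20.7 = 4695 J
q2 (melt at 0 °C): 107.5 × 338.0 = 36335 J
q3 (heat water 0.0→15.4 °C): 107.5 × 4.21 × 15.4 = 6970 J
Total: 4695 + 36335 + 6970 = 48000 J = 48.0 kJ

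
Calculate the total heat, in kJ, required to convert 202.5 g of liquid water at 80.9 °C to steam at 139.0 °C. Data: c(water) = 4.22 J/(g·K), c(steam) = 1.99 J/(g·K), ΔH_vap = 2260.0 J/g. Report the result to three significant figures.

q = 490 kJ

q1 (heat water 80.9→100.0 °C): 202.5 × 4.22 × 19.1 = 16322 J
q2 (vaporize at 100 °C): 202.5 × 2260.0 = 457650 J
q3 (heat steam 100.0→139.0 °C): 202.5 × 1.99 × 39.0 = 15716 J
Total: 16322 + 457650 + 15716 = 489688 J = 490 kJ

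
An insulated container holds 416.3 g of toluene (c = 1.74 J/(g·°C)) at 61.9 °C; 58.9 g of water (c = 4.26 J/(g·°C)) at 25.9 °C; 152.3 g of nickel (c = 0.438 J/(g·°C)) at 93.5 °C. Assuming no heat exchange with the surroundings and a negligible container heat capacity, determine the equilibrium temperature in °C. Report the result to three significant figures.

Σ mᵢcᵢ(T − Tᵢ) = 0  ⇒  T = Σ mᵢcᵢTᵢ / Σ mᵢcᵢ
Σ mᵢcᵢ = 416.3×1.74 + 58.9×4.26 + 152.3×0.438 = 1041.9834
Σ mᵢcᵢTᵢ = 724.362×61.9 + 250.914×25.9 + 66.7074×93.5 = 57574
T = 57574 / 1041.9834 = 55.25 °C

T_f = 55.3 °C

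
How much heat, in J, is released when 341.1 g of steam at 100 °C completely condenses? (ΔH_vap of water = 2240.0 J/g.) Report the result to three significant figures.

q = m × ΔH_vap = 341.1 × 2240.0 = 764100 J

q = 764000 J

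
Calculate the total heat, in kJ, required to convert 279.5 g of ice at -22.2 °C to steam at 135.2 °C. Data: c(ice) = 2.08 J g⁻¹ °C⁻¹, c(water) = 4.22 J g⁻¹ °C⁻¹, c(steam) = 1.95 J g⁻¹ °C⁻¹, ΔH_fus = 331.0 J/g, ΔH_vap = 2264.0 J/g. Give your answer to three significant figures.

q = 875 kJ

q1 (heat ice -22.2→0.0 °C): 279.5 × 2.08 × 22.2 = 12906 J
q2 (melt at 0 °C): 279.5 × 331.0 = 92515 J
q3 (heat water 0.0→100.0 °C): 279.5 × 4.22 × 100.0 = 117949 J
q4 (vaporize at 100 °C): 279.5 × 2264.0 = 632788 J
q5 (heat steam 100.0→135.2 °C): 279.5 × 1.95 × 35.2 = 19185 J
Total: 12906 + 92515 + 117949 + 632788 + 19185 = 875343 J = 875 kJ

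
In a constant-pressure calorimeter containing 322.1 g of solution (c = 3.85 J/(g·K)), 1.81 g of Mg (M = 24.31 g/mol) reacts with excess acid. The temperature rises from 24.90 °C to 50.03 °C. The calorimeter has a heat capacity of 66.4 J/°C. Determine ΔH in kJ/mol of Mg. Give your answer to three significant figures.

ΔH = -441 kJ/mol

|ΔT| = |50.03 − 24.90| = 25.13 °C
|q_surr| = (322.1 × 3.85 + 66.4) × 25.13 = 1306.485 × 25.13 = 32830 J
n(Mg) = 1.81 / 24.31 = 0.07445 mol
Temperature rose, so q_rxn = −|q_surr| = -32.83 kJ
ΔH = q_rxn / n = -441.0 kJ/mol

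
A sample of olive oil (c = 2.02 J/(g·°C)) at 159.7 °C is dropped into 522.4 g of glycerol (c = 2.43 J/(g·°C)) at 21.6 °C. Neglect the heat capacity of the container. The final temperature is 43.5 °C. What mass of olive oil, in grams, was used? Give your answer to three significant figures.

q_gained = (522.4 × 2.43) × (43.5 − 21.6) = 27800 J
q_lost = m × 2.02 × (159.7 − 43.5) = 234.724 m
m = 27800 / 234.724 = 118 g

m = 118 g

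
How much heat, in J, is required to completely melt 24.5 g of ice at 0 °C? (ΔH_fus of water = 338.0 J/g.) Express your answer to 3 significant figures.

q = 8280 J

q = m × ΔH_fus = 24.5 × 338.0 = 8281 J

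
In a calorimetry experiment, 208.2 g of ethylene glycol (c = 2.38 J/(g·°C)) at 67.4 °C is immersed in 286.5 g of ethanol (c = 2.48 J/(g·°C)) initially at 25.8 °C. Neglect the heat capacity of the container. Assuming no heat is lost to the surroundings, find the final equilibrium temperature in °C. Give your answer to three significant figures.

T_f = 42.9 °C

Heat lost by ethylene glycol = heat gained by ethanol.
(208.2)(2.38)(67.4 − T) = (286.5)(2.48)(T − 25.8)
495.516 (67.4 − T) = 710.52 (T − 25.8)
33398 − 495.516 T = 710.52 T − 18331
51729 = 1206.036 T
T = 42.89 °C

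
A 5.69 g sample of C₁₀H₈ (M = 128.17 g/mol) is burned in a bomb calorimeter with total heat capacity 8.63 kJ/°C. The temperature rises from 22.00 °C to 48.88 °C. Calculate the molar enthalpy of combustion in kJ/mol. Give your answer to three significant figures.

ΔT = 48.88 − 22.00 = 26.88 °C
q_cal = C_cal × ΔT = 8.63 × 26.88 = 231.9744 kJ
n = 5.69 / 128.17 = 0.04439 mol
q_rxn = −q_cal = -231.9744 kJ
ΔH = -231.9744 / 0.04439 = -5226 kJ/mol

ΔH = -5230 kJ/mol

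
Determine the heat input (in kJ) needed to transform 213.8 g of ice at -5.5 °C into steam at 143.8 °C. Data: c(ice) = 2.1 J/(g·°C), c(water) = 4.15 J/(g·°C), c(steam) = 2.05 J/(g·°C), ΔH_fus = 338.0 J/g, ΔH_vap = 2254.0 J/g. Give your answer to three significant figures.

q = 665 kJ

q1 (heat ice -5.5→0.0 °C): 213.8 × 2.1 × 5.5 = 2469 J
q2 (melt at 0 °C): 213.8 × 338.0 = 72264 J
q3 (heat water 0.0→100.0 °C): 213.8 × 4.15 × 100.0 = 88727 J
q4 (vaporize at 100 °C): 213.8 × 2254.0 = 481905 J
q5 (heat steam 100.0→143.8 °C): 213.8 × 2.05 × 43.8 = 19197 J
Total: 2469 + 72264 + 88727 + 481905 + 19197 = 664562 J = 665 kJ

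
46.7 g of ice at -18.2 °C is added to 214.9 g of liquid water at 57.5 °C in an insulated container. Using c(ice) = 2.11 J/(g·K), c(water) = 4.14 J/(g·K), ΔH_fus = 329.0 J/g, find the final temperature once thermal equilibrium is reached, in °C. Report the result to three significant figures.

Heat to bring ice to 0 °C and melt it: q₁ = 46.7×2.11×18.2 + 46.7×329.0 = 17158 J
Heat the water can supply cooling to 0 °C: 214.9×4.14×57.5 = 51156.9 J > q₁, so all ice melts.
Energy balance: 214.9×4.14×(57.5 − T) = 17158 + 46.7×4.14×(T − 0)
889.686(57.5 − T) = 17158 + 193.338 T
51156.9 − 17158 = 1083.024 T
T = 33998.9 / 1083.024 = 31.39 °C

T_f = 31.4 °C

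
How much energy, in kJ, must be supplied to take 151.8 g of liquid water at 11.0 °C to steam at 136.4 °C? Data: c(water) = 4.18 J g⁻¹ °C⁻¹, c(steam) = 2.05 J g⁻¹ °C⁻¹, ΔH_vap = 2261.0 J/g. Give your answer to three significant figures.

q = 411 kJ

q1 (heat water 11.0→100.0 °C): 151.8 × 4.18 × 89.0 = 56473 J
q2 (vaporize at 100 °C): 151.8 × 2261.0 = 343220 J
q3 (heat steam 100.0→136.4 °C): 151.8 × 2.05 × 36.4 = 11327 J
Total: 56473 + 343220 + 11327 = 411020 J = 411 kJ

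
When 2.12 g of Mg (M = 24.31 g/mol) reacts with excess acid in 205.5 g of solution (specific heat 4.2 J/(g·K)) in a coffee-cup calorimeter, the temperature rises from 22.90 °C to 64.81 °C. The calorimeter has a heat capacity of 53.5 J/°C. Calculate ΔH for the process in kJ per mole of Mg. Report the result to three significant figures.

|ΔT| = |64.81 − 22.90| = 41.91 °C
|q_surr| = (205.5 × 4.2 + 53.5) × 41.91 = 916.6 × 41.91 = 38415 J
n(Mg) = 2.12 / 24.31 = 0.087207 mol
Temperature rose, so q_rxn = −|q_surr| = -38.415 kJ
ΔH = q_rxn / n = -440.5 kJ/mol

ΔH = -441 kJ/mol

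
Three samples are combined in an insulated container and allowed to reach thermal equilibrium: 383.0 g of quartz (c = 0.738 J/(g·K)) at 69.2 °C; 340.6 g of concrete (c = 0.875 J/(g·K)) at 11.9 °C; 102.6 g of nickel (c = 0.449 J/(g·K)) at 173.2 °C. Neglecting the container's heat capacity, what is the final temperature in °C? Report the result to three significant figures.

T_f = 49.6 °C

Σ mᵢcᵢ(T − Tᵢ) = 0  ⇒  T = Σ mᵢcᵢTᵢ / Σ mᵢcᵢ
Σ mᵢcᵢ = 383.0×0.738 + 340.6×0.875 + 102.6×0.449 = 626.7464
Σ mᵢcᵢTᵢ = 282.654×69.2 + 298.025×11.9 + 46.0674×173.2 = 31085
T = 31085 / 626.7464 = 49.60 °C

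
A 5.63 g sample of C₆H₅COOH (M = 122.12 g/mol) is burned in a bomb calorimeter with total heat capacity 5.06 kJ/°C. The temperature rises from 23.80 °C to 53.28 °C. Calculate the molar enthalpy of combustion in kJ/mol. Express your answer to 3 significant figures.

ΔT = 53.28 − 23.80 = 29.48 °C
q_cal = C_cal × ΔT = 5.06 × 29.48 = 149.1688 kJ
n = 5.63 / 122.12 = 0.04610 mol
q_rxn = −q_cal = -149.1688 kJ
ΔH = -149.1688 / 0.04610 = -3236 kJ/mol

ΔH = -3240 kJ/mol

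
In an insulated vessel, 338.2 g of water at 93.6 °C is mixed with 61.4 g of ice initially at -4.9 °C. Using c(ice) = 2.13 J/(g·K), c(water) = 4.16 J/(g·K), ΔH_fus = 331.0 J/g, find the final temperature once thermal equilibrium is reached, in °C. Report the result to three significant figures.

Heat to bring ice to 0 °C and melt it: q₁ = 61.4×2.13×4.9 + 61.4×331.0 = 20964 J
Heat the water can supply cooling to 0 °C: 338.2×4.16×93.6 = 131687 J > q₁, so all ice melts.
Energy balance: 338.2×4.16×(93.6 − T) = 20964 + 61.4×4.16×(T − 0)
1406.912(93.6 − T) = 20964 + 255.424 T
131687 − 20964 = 1662.336 T
T = 110723 / 1662.336 = 66.61 °C

T_f = 66.6 °C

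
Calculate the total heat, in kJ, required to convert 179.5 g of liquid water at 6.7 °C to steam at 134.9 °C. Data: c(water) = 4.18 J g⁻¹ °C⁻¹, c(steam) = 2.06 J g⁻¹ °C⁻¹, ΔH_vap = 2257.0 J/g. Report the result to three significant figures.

q = 488 kJ

q1 (heat water 6.7→100.0 °C): 179.5 × 4.18 × 93.3 = 70004 J
q2 (vaporize at 100 °C): 179.5 × 2257.0 = 405132 J
q3 (heat steam 100.0→134.9 °C): 179.5 × 2.06 × 34.9 = 12905 J
Total: 70004 + 405132 + 12905 = 488041 J = 488 kJ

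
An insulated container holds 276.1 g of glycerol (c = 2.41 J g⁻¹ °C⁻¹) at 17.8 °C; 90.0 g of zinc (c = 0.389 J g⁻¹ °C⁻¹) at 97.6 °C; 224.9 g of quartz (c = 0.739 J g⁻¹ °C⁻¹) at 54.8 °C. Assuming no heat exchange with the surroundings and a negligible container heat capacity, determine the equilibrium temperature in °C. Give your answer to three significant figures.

Σ mᵢcᵢ(T − Tᵢ) = 0  ⇒  T = Σ mᵢcᵢTᵢ / Σ mᵢcᵢ
Σ mᵢcᵢ = 276.1×2.41 + 90.0×0.389 + 224.9×0.739 = 866.6121
Σ mᵢcᵢTᵢ = 665.401×17.8 + 35.01×97.6 + 166.2011×54.8 = 24369
T = 24369 / 866.6121 = 28.12 °C

T_f = 28.1 °C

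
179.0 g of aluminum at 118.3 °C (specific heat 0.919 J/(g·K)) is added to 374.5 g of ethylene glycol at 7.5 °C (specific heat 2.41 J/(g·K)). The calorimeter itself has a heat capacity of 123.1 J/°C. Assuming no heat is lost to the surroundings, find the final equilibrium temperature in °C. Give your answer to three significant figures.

Heat lost by aluminum = heat gained by ethylene glycol + calorimeter.
(179.0)(0.919)(118.3 − T) = [(374.5)(2.41) + 123.1](T − 7.5)
164.501 (118.3 − T) = 1025.645 (T − 7.5)
19460 − 164.501 T = 1025.645 T − 7692.3
27152.3 = 1190.146 T
T = 22.81 °C

T_f = 22.8 °C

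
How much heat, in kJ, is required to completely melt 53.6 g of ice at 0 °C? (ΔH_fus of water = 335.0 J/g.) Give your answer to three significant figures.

q = m × ΔH_fus = 53.6 × 335.0 = 17960 J = 18.0 kJ

q = 18.0 kJ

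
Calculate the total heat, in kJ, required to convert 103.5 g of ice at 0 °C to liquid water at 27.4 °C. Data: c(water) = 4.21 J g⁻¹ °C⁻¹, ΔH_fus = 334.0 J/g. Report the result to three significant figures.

q = 46.5 kJ

q1 (melt at 0 °C): 103.5 × 334.0 = 34569 J
q2 (heat water 0.0→27.4 °C): 103.5 × 4.21 × 27.4 = 11939 J
Total: 34569 + 11939 = 46508 J = 46.5 kJ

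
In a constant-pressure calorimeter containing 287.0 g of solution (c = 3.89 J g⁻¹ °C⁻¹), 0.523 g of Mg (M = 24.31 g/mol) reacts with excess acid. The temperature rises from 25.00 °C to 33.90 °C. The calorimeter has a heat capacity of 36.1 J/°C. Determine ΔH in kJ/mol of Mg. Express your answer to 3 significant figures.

ΔH = -477 kJ/mol

|ΔT| = |33.90 − 25.00| = 8.90 °C
|q_surr| = (287.0 × 3.89 + 36.1) × 8.90 = 1152.53 × 8.90 = 10260 J
n(Mg) = 0.523 / 24.31 = 0.02151 mol
Temperature rose, so q_rxn = −|q_surr| = -10.26 kJ
ΔH = q_rxn / n = -477.0 kJ/mol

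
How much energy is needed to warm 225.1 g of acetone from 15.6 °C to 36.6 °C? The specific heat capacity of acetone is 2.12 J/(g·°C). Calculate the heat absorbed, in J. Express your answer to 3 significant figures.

q = 10000 J

q = m c ΔT = 225.1 × 2.12 × (36.6 − 15.6)
q = 225.1 × 2.12 × 21.0 = 10020 J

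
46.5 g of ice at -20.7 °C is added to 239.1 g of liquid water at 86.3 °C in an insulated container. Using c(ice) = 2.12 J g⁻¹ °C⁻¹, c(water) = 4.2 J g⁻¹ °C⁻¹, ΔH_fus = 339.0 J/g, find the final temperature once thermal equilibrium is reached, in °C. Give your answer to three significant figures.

T_f = 57.4 °C

Heat to bring ice to 0 °C and melt it: q₁ = 46.5×2.12×20.7 + 46.5×339.0 = 17804 J
Heat the water can supply cooling to 0 °C: 239.1×4.2×86.3 = 86664.2 J > q₁, so all ice melts.
Energy balance: 239.1×4.2×(86.3 − T) = 17804 + 46.5×4.2×(T − 0)
1004.22(86.3 − T) = 17804 + 195.3 T
86664.2 − 17804 = 1199.52 T
T = 68860.2 / 1199.52 = 57.41 °C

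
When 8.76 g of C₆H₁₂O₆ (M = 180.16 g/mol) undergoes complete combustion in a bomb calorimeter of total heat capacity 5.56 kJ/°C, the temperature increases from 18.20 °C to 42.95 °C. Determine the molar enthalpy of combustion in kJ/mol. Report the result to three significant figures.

ΔH = -2830 kJ/mol

ΔT = 42.95 − 18.20 = 24.75 °C
q_cal = C_cal × ΔT = 5.56 × 24.75 = 137.61 kJ
n = 8.76 / 180.16 = 0.04862 mol
q_rxn = −q_cal = -137.61 kJ
ΔH = -137.61 / 0.04862 = -2830 kJ/mol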